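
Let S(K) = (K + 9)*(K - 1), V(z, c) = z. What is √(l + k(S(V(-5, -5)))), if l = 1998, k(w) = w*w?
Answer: 3*√286 ≈ 50.735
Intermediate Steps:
S(K) = (-1 + K)*(9 + K) (S(K) = (9 + K)*(-1 + K) = (-1 + K)*(9 + K))
k(w) = w²
√(l + k(S(V(-5, -5)))) = √(1998 + (-9 + (-5)² + 8*(-5))²) = √(1998 + (-9 + 25 - 40)²) = √(1998 + (-24)²) = √(1998 + 576) = √2574 = 3*√286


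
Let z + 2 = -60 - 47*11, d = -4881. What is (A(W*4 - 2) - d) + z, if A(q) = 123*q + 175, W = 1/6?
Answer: 4313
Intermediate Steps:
W = 1/6 ≈ 0.16667
A(q) = 175 + 123*q
z = -579 (z = -2 + (-60 - 47*11) = -2 + (-60 - 517) = -2 - 577 = -579)
(A(W*4 - 2) - d) + z = ((175 + 123*((1/6)*4 - 2)) - 1*(-4881)) - 579 = ((175 + 123*(2/3 - 2)) + 4881) - 579 = ((175 + 123*(-4/3)) + 4881) - 579 = ((175 - 164) + 4881) - 579 = (11 + 4881) - 579 = 4892 - 579 = 4313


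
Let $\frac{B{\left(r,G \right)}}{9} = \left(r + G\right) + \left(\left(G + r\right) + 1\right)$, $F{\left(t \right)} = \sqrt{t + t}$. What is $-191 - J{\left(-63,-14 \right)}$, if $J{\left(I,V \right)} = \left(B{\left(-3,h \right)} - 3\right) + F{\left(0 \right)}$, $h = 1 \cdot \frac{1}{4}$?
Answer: $- \frac{295}{2} \approx -147.5$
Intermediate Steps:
$F{\left(t \right)} = \sqrt{2} \sqrt{t}$ ($F{\left(t \right)} = \sqrt{2 t} = \sqrt{2} \sqrt{t}$)
$h = \frac{1}{4}$ ($h = 1 \cdot \frac{1}{4} = \frac{1}{4} \approx 0.25$)
$B{\left(r,G \right)} = 9 + 18 G + 18 r$ ($B{\left(r,G \right)} = 9 \left(\left(r + G\right) + \left(\left(G + r\right) + 1\right)\right) = 9 \left(\left(G + r\right) + \left(1 + G + r\right)\right) = 9 \left(1 + 2 G + 2 r\right) = 9 + 18 G + 18 r$)
$J{\left(I,V \right)} = - \frac{87}{2}$ ($J{\left(I,V \right)} = \left(\left(9 + 18 \cdot \frac{1}{4} + 18 \left(-3\right)\right) - 3\right) + \sqrt{2} \sqrt{0} = \left(\left(9 + \frac{9}{2} - 54\right) - 3\right) + \sqrt{2} \cdot 0 = \left(- \frac{81}{2} - 3\right) + 0 = - \frac{87}{2} + 0 = - \frac{87}{2}$)
$-191 - J{\left(-63,-14 \right)} = -191 - - \frac{87}{2} = -191 + \frac{87}{2} = - \frac{295}{2}$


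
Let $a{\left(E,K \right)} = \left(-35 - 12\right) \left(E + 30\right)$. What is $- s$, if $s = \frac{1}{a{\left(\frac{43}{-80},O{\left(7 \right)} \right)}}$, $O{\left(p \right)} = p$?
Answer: $\frac{80}{110779} \approx 0.00072216$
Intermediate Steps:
$a{\left(E,K \right)} = -1410 - 47 E$ ($a{\left(E,K \right)} = - 47 \left(30 + E\right) = -1410 - 47 E$)
$s = - \frac{80}{110779}$ ($s = \frac{1}{-1410 - 47 \frac{43}{-80}} = \frac{1}{-1410 - 47 \cdot 43 \left(- \frac{1}{80}\right)} = \frac{1}{-1410 - - \frac{2021}{80}} = \frac{1}{-1410 + \frac{2021}{80}} = \frac{1}{- \frac{110779}{80}} = - \frac{80}{110779} \approx -0.00072216$)
$- s = \left(-1\right) \left(- \frac{80}{110779}\right) = \frac{80}{110779}$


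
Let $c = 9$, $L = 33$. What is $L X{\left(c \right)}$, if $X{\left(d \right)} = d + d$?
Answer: $594$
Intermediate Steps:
$X{\left(d \right)} = 2 d$
$L X{\left(c \right)} = 33 \cdot 2 \cdot 9 = 33 \cdot 18 = 594$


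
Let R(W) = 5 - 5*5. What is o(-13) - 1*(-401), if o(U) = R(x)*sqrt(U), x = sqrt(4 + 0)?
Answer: 401 - 20*I*sqrt(13) ≈ 401.0 - 72.111*I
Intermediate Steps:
x = 2 (x = sqrt(4) = 2)
R(W) = -20 (R(W) = 5 - 25 = -20)
o(U) = -20*sqrt(U)
o(-13) - 1*(-401) = -20*I*sqrt(13) - 1*(-401) = -20*I*sqrt(13) + 401 = 401 - 20*I*sqrt(13)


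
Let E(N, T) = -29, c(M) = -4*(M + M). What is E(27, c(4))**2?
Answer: 841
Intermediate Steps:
c(M) = -8*M
E(27, c(4))**2 = (-29)**2 = 841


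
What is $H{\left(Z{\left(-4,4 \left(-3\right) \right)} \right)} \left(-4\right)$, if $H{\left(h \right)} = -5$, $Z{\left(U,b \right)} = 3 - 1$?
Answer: $20$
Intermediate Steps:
$Z{\left(U,b \right)} = 2$ ($Z{\left(U,b \right)} = 3 - 1 = 2$)
$H{\left(Z{\left(-4,4 \left(-3\right) \right)} \right)} \left(-4\right) = \left(-5\right) \left(-4\right) = 20$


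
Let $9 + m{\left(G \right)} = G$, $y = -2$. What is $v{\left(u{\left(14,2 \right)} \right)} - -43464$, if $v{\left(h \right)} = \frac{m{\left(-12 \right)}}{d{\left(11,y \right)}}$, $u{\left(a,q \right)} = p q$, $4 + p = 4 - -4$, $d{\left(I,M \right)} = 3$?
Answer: $43457$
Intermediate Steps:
$p = 4$ ($p = -4 + \left(4 - -4\right) = -4 + \left(4 + 4\right) = -4 + 8 = 4$)
$m{\left(G \right)} = -9 + G$
$u{\left(a,q \right)} = 4 q$
$v{\left(h \right)} = -7$ ($v{\left(h \right)} = \frac{-9 - 12}{3} = \left(-21\right) \frac{1}{3} = -7$)
$v{\left(u{\left(14,2 \right)} \right)} - -43464 = -7 - -43464 = -7 + 43464 = 43457$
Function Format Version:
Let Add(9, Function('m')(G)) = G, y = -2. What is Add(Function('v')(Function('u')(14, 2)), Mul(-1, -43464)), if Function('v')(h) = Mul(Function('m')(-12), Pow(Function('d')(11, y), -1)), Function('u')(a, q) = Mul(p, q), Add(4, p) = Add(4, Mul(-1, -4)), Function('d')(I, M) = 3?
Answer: 43457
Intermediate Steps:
p = 4 (p = Add(-4, Add(4, Mul(-1, -4))) = Add(-4, Add(4, 4)) = Add(-4, 8) = 4)
Function('m')(G) = Add(-9, G)
Function('u')(a, q) = Mul(4, q)
Function('v')(h) = -7 (Function('v')(h) = Mul(Add(-9, -12), Pow(3, -1)) = Mul(-21, Rational(1, 3)) = -7)
Add(Function('v')(Function('u')(14, 2)), Mul(-1, -43464)) = Add(-7, Mul(-1, -43464)) = Add(-7, 43464) = 43457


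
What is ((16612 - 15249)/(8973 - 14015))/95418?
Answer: -1363/481097556 ≈ -2.8331e-6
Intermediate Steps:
((16612 - 15249)/(8973 - 14015))/95418 = (1363/(-5042))*(1/95418) = (1363*(-1/5042))*(1/95418) = -1363/5042*1/95418 = -1363/481097556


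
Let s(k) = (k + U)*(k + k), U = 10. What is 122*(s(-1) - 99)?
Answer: -14274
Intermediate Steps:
s(k) = 2*k*(10 + k) (s(k) = (k + 10)*(k + k) = (10 + k)*(2*k) = 2*k*(10 + k))
122*(s(-1) - 99) = 122*(2*(-1)*(10 - 1) - 99) = 122*(2*(-1)*9 - 99) = 122*(-18 - 99) = 122*(-117) = -14274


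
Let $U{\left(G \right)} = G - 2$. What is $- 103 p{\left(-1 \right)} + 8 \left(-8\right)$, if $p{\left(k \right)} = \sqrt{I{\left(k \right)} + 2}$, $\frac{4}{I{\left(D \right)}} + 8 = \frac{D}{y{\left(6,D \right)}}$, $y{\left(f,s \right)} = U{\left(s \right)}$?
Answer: $-64 - \frac{103 \sqrt{782}}{23} \approx -189.23$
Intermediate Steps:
$U{\left(G \right)} = -2 + G$
$y{\left(f,s \right)} = -2 + s$
$I{\left(D \right)} = \frac{4}{-8 + \frac{D}{-2 + D}}$
$p{\left(k \right)} = \sqrt{2 + \frac{4 \left(-2 + k\right)}{16 - 7 k}}$ ($p{\left(k \right)} = \sqrt{\frac{4 \left(-2 + k\right)}{16 - 7 k} + 2} = \sqrt{2 + \frac{4 \left(-2 + k\right)}{16 - 7 k}}$)
$- 103 p{\left(-1 \right)} + 8 \left(-8\right) = - 103 \sqrt{2} \sqrt{\frac{12 - -5}{16 - -7}} + 8 \left(-8\right) = - 103 \sqrt{2} \sqrt{\frac{12 + 5}{16 + 7}} - 64 = - 103 \sqrt{2} \sqrt{\frac{1}{23} \cdot 17} - 64 = - 103 \sqrt{2} \sqrt{\frac{17}{23}} - 64 = - 103 \sqrt{2} \frac{\sqrt{391}}{23} - 64 = - 103 \frac{\sqrt{782}}{23} - 64 = - \frac{103 \sqrt{782}}{23} - 64 = -64 - \frac{103 \sqrt{782}}{23}$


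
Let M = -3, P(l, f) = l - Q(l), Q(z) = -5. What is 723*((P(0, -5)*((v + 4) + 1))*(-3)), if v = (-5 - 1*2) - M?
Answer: -10845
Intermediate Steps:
P(l, f) = 5 + l (P(l, f) = l - 1*(-5) = l + 5 = 5 + l)
v = -4 (v = (-5 - 1*2) - 1*(-3) = (-5 - 2) + 3 = -7 + 3 = -4)
723*((P(0, -5)*((v + 4) + 1))*(-3)) = 723*(((5 + 0)*((-4 + 4) + 1))*(-3)) = 723*((5*(0 + 1))*(-3)) = 723*((5*1)*(-3)) = 723*(5*(-3)) = 723*(-15) = -10845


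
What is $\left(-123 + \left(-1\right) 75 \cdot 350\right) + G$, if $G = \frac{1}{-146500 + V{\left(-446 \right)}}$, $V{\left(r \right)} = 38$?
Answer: $- \frac{3862642327}{146462} \approx -26373.0$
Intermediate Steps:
$G = - \frac{1}{146462}$ ($G = \frac{1}{-146500 + 38} = \frac{1}{-146462} = - \frac{1}{146462} \approx -6.8277 \cdot 10^{-6}$)
$\left(-123 + \left(-1\right) 75 \cdot 350\right) + G = \left(-123 + \left(-1\right) 75 \cdot 350\right) - \frac{1}{146462} = \left(-123 - 26250\right) - \frac{1}{146462} = -26373 - \frac{1}{146462} = - \frac{3862642327}{146462}$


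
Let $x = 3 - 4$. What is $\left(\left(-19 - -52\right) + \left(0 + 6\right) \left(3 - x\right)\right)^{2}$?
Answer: $3249$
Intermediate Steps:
$x = -1$ ($x = 3 - 4 = -1$)
$\left(\left(-19 - -52\right) + \left(0 + 6\right) \left(3 - x\right)\right)^{2} = \left(\left(-19 - -52\right) + \left(0 + 6\right) \left(3 - -1\right)\right)^{2} = \left(\left(-19 + 52\right) + 6 \left(3 + 1\right)\right)^{2} = \left(33 + 6 \cdot 4\right)^{2} = \left(33 + 24\right)^{2} = 57^{2} = 3249$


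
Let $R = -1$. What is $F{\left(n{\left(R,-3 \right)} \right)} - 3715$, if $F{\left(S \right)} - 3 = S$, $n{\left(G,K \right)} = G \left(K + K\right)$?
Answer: $-3706$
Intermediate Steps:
$n{\left(G,K \right)} = 2 G K$ ($n{\left(G,K \right)} = G 2 K = 2 G K$)
$F{\left(S \right)} = 3 + S$
$F{\left(n{\left(R,-3 \right)} \right)} - 3715 = \left(3 + 2 \left(-1\right) \left(-3\right)\right) - 3715 = \left(3 + 6\right) - 3715 = 9 - 3715 = -3706$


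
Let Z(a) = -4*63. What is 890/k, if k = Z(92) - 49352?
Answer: -445/24802 ≈ -0.017942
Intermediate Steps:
Z(a) = -252
k = -49604 (k = -252 - 49352 = -49604)
890/k = 890/(-49604) = 890*(-1/49604) = -445/24802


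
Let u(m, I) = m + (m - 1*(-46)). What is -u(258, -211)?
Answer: -562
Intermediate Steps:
u(m, I) = 46 + 2*m (u(m, I) = m + (m + 46) = m + (46 + m) = 46 + 2*m)
-u(258, -211) = -(46 + 2*258) = -(46 + 516) = -1*562 = -562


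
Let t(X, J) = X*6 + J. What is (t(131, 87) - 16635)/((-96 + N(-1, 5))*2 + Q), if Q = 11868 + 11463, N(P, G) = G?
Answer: -15762/23149 ≈ -0.68089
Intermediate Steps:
t(X, J) = J + 6*X (t(X, J) = 6*X + J = J + 6*X)
Q = 23331
(t(131, 87) - 16635)/((-96 + N(-1, 5))*2 + Q) = ((87 + 6*131) - 16635)/((-96 + 5)*2 + 23331) = ((87 + 786) - 16635)/(-91*2 + 23331) = (873 - 16635)/(-182 + 23331) = -15762/23149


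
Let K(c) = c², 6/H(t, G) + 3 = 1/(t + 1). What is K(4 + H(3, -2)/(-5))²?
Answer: 3544535296/9150625 ≈ 387.35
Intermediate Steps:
H(t, G) = 6/(-3 + 1/(1 + t)) (H(t, G) = 6/(-3 + 1/(t + 1)) = 6/(-3 + 1/(1 + t)))
K(4 + H(3, -2)/(-5))² = ((4 + (6*(-1 - 1*3)/(2 + 3*3))/(-5))²)² = ((4 + (6*(-1 - 3)/(2 + 9))*(-⅕))²)² = ((4 + (6*(-4)/11)*(-⅕))²)² = ((4 + (6*(1/11)*(-4))*(-⅕))²)² = ((4 - 24/11*(-⅕))²)² = ((4 + 24/55)²)² = ((244/55)²)² = (59536/3025)² = 3544535296/9150625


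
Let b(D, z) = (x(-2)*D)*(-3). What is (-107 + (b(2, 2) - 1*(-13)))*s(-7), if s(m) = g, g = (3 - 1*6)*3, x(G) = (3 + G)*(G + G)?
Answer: 630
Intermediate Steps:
x(G) = 2*G*(3 + G) (x(G) = (3 + G)*(2*G) = 2*G*(3 + G))
b(D, z) = 12*D (b(D, z) = ((2*(-2)*(3 - 2))*D)*(-3) = ((2*(-2)*1)*D)*(-3) = -4*D*(-3) = 12*D)
g = -9 (g = (3 - 6)*3 = -3*3 = -9)
s(m) = -9
(-107 + (b(2, 2) - 1*(-13)))*s(-7) = (-107 + (12*2 - 1*(-13)))*(-9) = (-107 + (24 + 13))*(-9) = (-107 + 37)*(-9) = -70*(-9) = 630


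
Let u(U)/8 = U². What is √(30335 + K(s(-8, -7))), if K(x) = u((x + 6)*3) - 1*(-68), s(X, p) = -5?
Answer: 5*√1219 ≈ 174.57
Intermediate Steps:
u(U) = 8*U²
K(x) = 68 + 8*(18 + 3*x)² (K(x) = 8*((x + 6)*3)² - 1*(-68) = 8*((6 + x)*3)² + 68 = 8*(18 + 3*x)² + 68 = 68 + 8*(18 + 3*x)²)
√(30335 + K(s(-8, -7))) = √(30335 + (68 + 72*(6 - 5)²)) = √(30335 + (68 + 72*1²)) = √(30335 + (68 + 72*1)) = √(30335 + (68 + 72)) = √(30335 + 140) = √30475 = 5*√1219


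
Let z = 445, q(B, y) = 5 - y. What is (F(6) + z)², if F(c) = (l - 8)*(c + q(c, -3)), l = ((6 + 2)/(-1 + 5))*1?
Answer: 130321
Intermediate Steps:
l = 2 (l = (8/4)*1 = (8*(¼))*1 = 2*1 = 2)
F(c) = -48 - 6*c (F(c) = (2 - 8)*(c + (5 - 1*(-3))) = -6*(c + (5 + 3)) = -6*(c + 8) = -6*(8 + c) = -48 - 6*c)
(F(6) + z)² = ((-48 - 6*6) + 445)² = ((-48 - 36) + 445)² = (-84 + 445)² = 361² = 130321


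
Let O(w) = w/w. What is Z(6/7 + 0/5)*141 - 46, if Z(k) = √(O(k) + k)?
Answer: -46 + 141*√91/7 ≈ 146.15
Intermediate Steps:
O(w) = 1
Z(k) = √(1 + k)
Z(6/7 + 0/5)*141 - 46 = √(1 + (6/7 + 0/5))*141 - 46 = √(1 + (6*(⅐) + 0*(⅕)))*141 - 46 = √(1 + (6/7 + 0))*141 - 46 = √(1 + 6/7)*141 - 46 = √(13/7)*141 - 46 = (√91/7)*141 - 46 = 141*√91/7 - 46 = -46 + 141*√91/7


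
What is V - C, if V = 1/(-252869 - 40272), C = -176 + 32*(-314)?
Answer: 2997073583/293141 ≈ 10224.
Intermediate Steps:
C = -10224 (C = -176 - 10048 = -10224)
V = -1/293141 (V = 1/(-293141) = -1/293141 ≈ -3.4113e-6)
V - C = -1/293141 - 1*(-10224) = -1/293141 + 10224 = 2997073583/293141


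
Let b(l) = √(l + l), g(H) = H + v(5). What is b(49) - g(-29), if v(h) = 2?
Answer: 27 + 7*√2 ≈ 36.899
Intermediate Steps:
g(H) = 2 + H (g(H) = H + 2 = 2 + H)
b(l) = √2*√l (b(l) = √(2*l) = √2*√l)
b(49) - g(-29) = √2*√49 - (2 - 29) = √2*7 - 1*(-27) = 7*√2 + 27 = 27 + 7*√2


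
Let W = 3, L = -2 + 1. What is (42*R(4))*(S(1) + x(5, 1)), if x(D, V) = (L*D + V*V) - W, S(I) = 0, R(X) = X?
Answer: -1176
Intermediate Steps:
L = -1
x(D, V) = -3 + V² - D (x(D, V) = (-D + V*V) - 1*3 = (-D + V²) - 3 = (V² - D) - 3 = -3 + V² - D)
(42*R(4))*(S(1) + x(5, 1)) = (42*4)*(0 + (-3 + 1² - 1*5)) = 168*(0 + (-3 + 1 - 5)) = 168*(0 - 7) = 168*(-7) = -1176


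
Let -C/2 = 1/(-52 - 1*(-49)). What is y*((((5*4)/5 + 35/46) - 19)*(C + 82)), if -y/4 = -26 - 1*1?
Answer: -2923920/23 ≈ -1.2713e+5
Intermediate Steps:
y = 108 (y = -4*(-26 - 1*1) = -4*(-26 - 1) = -4*(-27) = 108)
C = ⅔ (C = -2/(-52 - 1*(-49)) = -2/(-52 + 49) = -2/(-3) = -2*(-⅓) = ⅔ ≈ 0.66667)
y*((((5*4)/5 + 35/46) - 19)*(C + 82)) = 108*((((5*4)/5 + 35/46) - 19)*(⅔ + 82)) = 108*(((20*(⅕) + 35*(1/46)) - 19)*(248/3)) = 108*(((4 + 35/46) - 19)*(248/3)) = 108*((219/46 - 19)*(248/3)) = 108*(-655/46*248/3) = 108*(-81220/69) = -2923920/23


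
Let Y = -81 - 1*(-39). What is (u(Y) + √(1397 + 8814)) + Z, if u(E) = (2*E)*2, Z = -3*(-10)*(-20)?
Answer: -768 + √10211 ≈ -666.95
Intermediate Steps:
Z = -600 (Z = 30*(-20) = -600)
Y = -42 (Y = -81 + 39 = -42)
u(E) = 4*E
(u(Y) + √(1397 + 8814)) + Z = (4*(-42) + √(1397 + 8814)) - 600 = (-168 + √10211) - 600 = -768 + √10211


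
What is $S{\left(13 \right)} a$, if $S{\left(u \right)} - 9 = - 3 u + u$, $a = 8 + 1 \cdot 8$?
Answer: $-272$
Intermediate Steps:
$a = 16$ ($a = 8 + 8 = 16$)
$S{\left(u \right)} = 9 - 2 u$ ($S{\left(u \right)} = 9 + \left(- 3 u + u\right) = 9 - 2 u$)
$S{\left(13 \right)} a = \left(9 - 26\right) 16 = \left(-17\right) 16 = -272$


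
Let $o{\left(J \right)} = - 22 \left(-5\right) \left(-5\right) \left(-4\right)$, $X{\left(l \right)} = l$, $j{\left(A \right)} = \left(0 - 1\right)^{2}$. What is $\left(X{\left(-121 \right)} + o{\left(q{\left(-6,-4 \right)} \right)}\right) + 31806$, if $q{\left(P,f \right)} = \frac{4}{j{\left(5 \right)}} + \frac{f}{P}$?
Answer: $33885$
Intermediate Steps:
$j{\left(A \right)} = 1$ ($j{\left(A \right)} = \left(-1\right)^{2} = 1$)
$q{\left(P,f \right)} = 4 + \frac{f}{P}$ ($q{\left(P,f \right)} = \frac{4}{1} + \frac{f}{P} = 4 \cdot 1 + \frac{f}{P} = 4 + \frac{f}{P}$)
$o{\left(J \right)} = 2200$ ($o{\left(J \right)} = - 22 \cdot 25 \left(-4\right) = \left(-22\right) \left(-100\right) = 2200$)
$\left(X{\left(-121 \right)} + o{\left(q{\left(-6,-4 \right)} \right)}\right) + 31806 = \left(-121 + 2200\right) + 31806 = 2079 + 31806 = 33885$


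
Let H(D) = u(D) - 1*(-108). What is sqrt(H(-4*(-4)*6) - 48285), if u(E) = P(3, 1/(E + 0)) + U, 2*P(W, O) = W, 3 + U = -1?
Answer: I*sqrt(192718)/2 ≈ 219.5*I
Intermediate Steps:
U = -4 (U = -3 - 1 = -4)
P(W, O) = W/2
u(E) = -5/2 (u(E) = (1/2)*3 - 4 = 3/2 - 4 = -5/2)
H(D) = 211/2 (H(D) = -5/2 - 1*(-108) = -5/2 + 108 = 211/2)
sqrt(H(-4*(-4)*6) - 48285) = sqrt(211/2 - 48285) = sqrt(-96359/2) = I*sqrt(192718)/2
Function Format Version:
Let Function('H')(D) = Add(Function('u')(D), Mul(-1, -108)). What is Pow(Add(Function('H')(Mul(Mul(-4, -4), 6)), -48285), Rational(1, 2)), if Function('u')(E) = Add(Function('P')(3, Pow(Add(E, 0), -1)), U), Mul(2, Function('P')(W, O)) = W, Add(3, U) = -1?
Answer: Mul(Rational(1, 2), I, Pow(192718, Rational(1, 2))) ≈ Mul(219.50, I)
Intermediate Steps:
U = -4 (U = Add(-3, -1) = -4)
Function('P')(W, O) = Mul(Rational(1, 2), W)
Function('u')(E) = Rational(-5, 2) (Function('u')(E) = Add(Mul(Rational(1, 2), 3), -4) = Add(Rational(3, 2), -4) = Rational(-5, 2))
Function('H')(D) = Rational(211, 2) (Function('H')(D) = Add(Rational(-5, 2), Mul(-1, -108)) = Add(Rational(-5, 2), 108) = Rational(211, 2))
Pow(Add(Function('H')(Mul(Mul(-4, -4), 6)), -48285), Rational(1, 2)) = Pow(Add(Rational(211, 2), -48285), Rational(1, 2)) = Pow(Rational(-96359, 2), Rational(1, 2)) = Mul(Rational(1, 2), I, Pow(192718, Rational(1, 2)))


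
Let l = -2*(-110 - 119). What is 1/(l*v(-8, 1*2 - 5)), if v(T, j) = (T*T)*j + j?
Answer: -1/89310 ≈ -1.1197e-5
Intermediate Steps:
v(T, j) = j + j*T² (v(T, j) = T²*j + j = j*T² + j = j + j*T²)
l = 458 (l = -2*(-229) = 458)
1/(l*v(-8, 1*2 - 5)) = 1/(458*((1*2 - 5)*(1 + (-8)²))) = 1/(458*((2 - 5)*(1 + 64))) = 1/(458*(-3*65)) = 1/(458*(-195)) = 1/(-89310) = -1/89310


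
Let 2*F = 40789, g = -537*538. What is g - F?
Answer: -618601/2 ≈ -3.0930e+5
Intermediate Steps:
g = -288906
F = 40789/2 (F = (½)*40789 = 40789/2 ≈ 20395.)
g - F = -288906 - 1*40789/2 = -288906 - 40789/2 = -618601/2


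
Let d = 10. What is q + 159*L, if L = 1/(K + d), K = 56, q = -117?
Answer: -2521/22 ≈ -114.59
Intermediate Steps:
L = 1/66 (L = 1/(56 + 10) = 1/66 ≈ 0.015152)
q + 159*L = -117 + 159*(1/66) = -117 + 53/22 = -2521/22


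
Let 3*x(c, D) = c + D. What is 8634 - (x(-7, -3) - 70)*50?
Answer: 36902/3 ≈ 12301.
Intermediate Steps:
x(c, D) = D/3 + c/3 (x(c, D) = (c + D)/3 = (D + c)/3 = D/3 + c/3)
8634 - (x(-7, -3) - 70)*50 = 8634 - (((1/3)*(-3) + (1/3)*(-7)) - 70)*50 = 8634 - ((-1 - 7/3) - 70)*50 = 8634 - (-10/3 - 70)*50 = 8634 - (-220)*50/3 = 8634 - 1*(-11000/3) = 8634 + 11000/3 = 36902/3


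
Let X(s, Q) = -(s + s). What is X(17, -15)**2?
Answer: 1156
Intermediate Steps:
X(s, Q) = -2*s
X(17, -15)**2 = (-2*17)**2 = (-34)**2 = 1156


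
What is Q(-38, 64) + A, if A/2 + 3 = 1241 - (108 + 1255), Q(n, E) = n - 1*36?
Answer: -324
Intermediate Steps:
Q(n, E) = -36 + n (Q(n, E) = n - 36 = -36 + n)
A = -250 (A = -6 + 2*(1241 - (108 + 1255)) = -6 + 2*(1241 - 1*1363) = -6 + 2*(1241 - 1363) = -6 + 2*(-122) = -6 - 244 = -250)
Q(-38, 64) + A = (-36 - 38) - 250 = -74 - 250 = -324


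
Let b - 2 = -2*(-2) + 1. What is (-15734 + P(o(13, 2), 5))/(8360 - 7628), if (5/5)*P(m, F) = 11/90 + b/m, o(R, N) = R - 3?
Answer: -707993/32940 ≈ -21.493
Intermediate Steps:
o(R, N) = -3 + R
b = 7 (b = 2 + (-2*(-2) + 1) = 2 + (4 + 1) = 2 + 5 = 7)
P(m, F) = 11/90 + 7/m
(-15734 + P(o(13, 2), 5))/(8360 - 7628) = (-15734 + (11/90 + 7/(-3 + 13)))/(8360 - 7628) = (-15734 + (11/90 + 7/10))/732 = (-15734 + (11/90 + 7*(1/10)))*(1/732) = (-15734 + (11/90 + 7/10))*(1/732) = (-15734 + 37/45)*(1/732) = -707993/45*1/732 = -707993/32940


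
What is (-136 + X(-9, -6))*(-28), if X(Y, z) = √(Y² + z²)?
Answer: 3808 - 84*√13 ≈ 3505.1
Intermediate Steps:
(-136 + X(-9, -6))*(-28) = (-136 + √((-9)² + (-6)²))*(-28) = (-136 + √(81 + 36))*(-28) = (-136 + √117)*(-28) = (-136 + 3*√13)*(-28) = 3808 - 84*√13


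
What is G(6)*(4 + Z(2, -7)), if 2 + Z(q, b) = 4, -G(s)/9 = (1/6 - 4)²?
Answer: -1587/2 ≈ -793.50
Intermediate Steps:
G(s) = -529/4 (G(s) = -9*(1/6 - 4)² = -9*(⅙ - 4)² = -9*(-23/6)² = -9*529/36 = -529/4)
Z(q, b) = 2 (Z(q, b) = -2 + 4 = 2)
G(6)*(4 + Z(2, -7)) = -529*(4 + 2)/4 = -529/4*6 = -1587/2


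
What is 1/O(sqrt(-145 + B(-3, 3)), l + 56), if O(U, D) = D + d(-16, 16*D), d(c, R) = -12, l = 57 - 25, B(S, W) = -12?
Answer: 1/76 ≈ 0.013158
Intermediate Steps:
l = 32
O(U, D) = -12 + D (O(U, D) = D - 12 = -12 + D)
1/O(sqrt(-145 + B(-3, 3)), l + 56) = 1/(-12 + (32 + 56)) = 1/(-12 + 88) = 1/76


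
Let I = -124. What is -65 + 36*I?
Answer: -4529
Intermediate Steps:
-65 + 36*I = -65 + 36*(-124) = -65 - 4464 = -4529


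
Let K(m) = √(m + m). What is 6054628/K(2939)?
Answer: 3027314*√5878/2939 ≈ 78972.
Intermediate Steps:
K(m) = √2*√m (K(m) = √(2*m) = √2*√m)
6054628/K(2939) = 6054628/((√2*√2939)) = 6054628/(√5878) = 6054628*(√5878/5878) = 3027314*√5878/2939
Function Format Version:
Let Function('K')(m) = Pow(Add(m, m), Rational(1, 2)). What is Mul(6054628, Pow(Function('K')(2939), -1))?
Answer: Mul(Rational(3027314, 2939), Pow(5878, Rational(1, 2))) ≈ 78972.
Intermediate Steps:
Function('K')(m) = Mul(Pow(2, Rational(1, 2)), Pow(m, Rational(1, 2))) (Function('K')(m) = Pow(Mul(2, m), Rational(1, 2)) = Mul(Pow(2, Rational(1, 2)), Pow(m, Rational(1, 2))))
Mul(6054628, Pow(Function('K')(2939), -1)) = Mul(6054628, Pow(Mul(Pow(2, Rational(1, 2)), Pow(2939, Rational(1, 2))), -1)) = Mul(6054628, Pow(Pow(5878, Rational(1, 2)), -1)) = Mul(6054628, Mul(Rational(1, 5878), Pow(5878, Rational(1, 2)))) = Mul(Rational(3027314, 2939), Pow(5878, Rational(1, 2)))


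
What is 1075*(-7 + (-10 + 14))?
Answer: -3225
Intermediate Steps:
1075*(-7 + (-10 + 14)) = 1075*(-7 + 4) = 1075*(-3) = -3225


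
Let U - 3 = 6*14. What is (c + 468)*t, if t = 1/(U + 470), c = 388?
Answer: 856/557 ≈ 1.5368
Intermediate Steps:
U = 87 (U = 3 + 6*14 = 3 + 84 = 87)
t = 1/557 (t = 1/(87 + 470) = 1/557 ≈ 0.0017953)
(c + 468)*t = (388 + 468)*(1/557) = 856*(1/557) = 856/557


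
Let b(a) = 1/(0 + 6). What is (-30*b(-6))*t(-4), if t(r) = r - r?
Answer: 0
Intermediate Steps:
t(r) = 0
b(a) = ⅙ (b(a) = 1/6 = ⅙)
(-30*b(-6))*t(-4) = -30*⅙*0 = -5*0 = 0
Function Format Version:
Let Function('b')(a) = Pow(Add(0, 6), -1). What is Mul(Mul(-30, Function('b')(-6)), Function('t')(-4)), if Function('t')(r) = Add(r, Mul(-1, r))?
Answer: 0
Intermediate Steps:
Function('t')(r) = 0
Function('b')(a) = Rational(1, 6) (Function('b')(a) = Pow(6, -1) = Rational(1, 6))
Mul(Mul(-30, Function('b')(-6)), Function('t')(-4)) = Mul(Mul(-30, Rational(1, 6)), 0) = Mul(-5, 0) = 0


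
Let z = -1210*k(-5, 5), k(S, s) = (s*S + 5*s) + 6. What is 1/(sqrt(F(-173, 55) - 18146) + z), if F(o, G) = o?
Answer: -7260/52725919 - I*sqrt(18319)/52725919 ≈ -0.00013769 - 2.567e-6*I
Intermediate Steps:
k(S, s) = 6 + 5*s + S*s (k(S, s) = (S*s + 5*s) + 6 = (5*s + S*s) + 6 = 6 + 5*s + S*s)
z = -7260 (z = -1210*(6 + 5*5 - 5*5) = -1210*(6 + 25 - 25) = -1210*6 = -7260)
1/(sqrt(F(-173, 55) - 18146) + z) = 1/(sqrt(-173 - 18146) - 7260) = 1/(sqrt(-18319) - 7260) = 1/(I*sqrt(18319) - 7260) = 1/(-7260 + I*sqrt(18319))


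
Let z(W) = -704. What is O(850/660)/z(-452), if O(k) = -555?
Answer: 555/704 ≈ 0.78835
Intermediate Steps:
O(850/660)/z(-452) = -555/(-704) = -555*(-1/704) = 555/704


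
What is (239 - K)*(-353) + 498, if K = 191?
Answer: -16446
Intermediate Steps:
(239 - K)*(-353) + 498 = (239 - 1*191)*(-353) + 498 = (239 - 191)*(-353) + 498 = 48*(-353) + 498 = -16944 + 498 = -16446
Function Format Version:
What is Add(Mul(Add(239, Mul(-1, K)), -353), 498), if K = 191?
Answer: -16446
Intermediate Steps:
Add(Mul(Add(239, Mul(-1, K)), -353), 498) = Add(Mul(Add(239, Mul(-1, 191)), -353), 498) = Add(Mul(Add(239, -191), -353), 498) = Add(Mul(48, -353), 498) = Add(-16944, 498) = -16446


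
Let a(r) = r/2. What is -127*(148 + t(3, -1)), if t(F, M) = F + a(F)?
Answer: -38735/2 ≈ -19368.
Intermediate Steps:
a(r) = r/2 (a(r) = r*(½) = r/2)
t(F, M) = 3*F/2 (t(F, M) = F + F/2 = 3*F/2)
-127*(148 + t(3, -1)) = -127*(148 + (3/2)*3) = -127*(148 + 9/2) = -127*305/2 = -38735/2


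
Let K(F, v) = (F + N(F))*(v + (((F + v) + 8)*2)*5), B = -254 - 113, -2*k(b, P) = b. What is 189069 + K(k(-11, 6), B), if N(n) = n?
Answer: 146147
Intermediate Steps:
k(b, P) = -b/2
B = -367
K(F, v) = 2*F*(80 + 10*F + 11*v) (K(F, v) = (F + F)*(v + (((F + v) + 8)*2)*5) = (2*F)*(v + ((8 + F + v)*2)*5) = (2*F)*(v + (16 + 2*F + 2*v)*5) = (2*F)*(v + (80 + 10*F + 10*v)) = (2*F)*(80 + 10*F + 11*v) = 2*F*(80 + 10*F + 11*v))
189069 + K(k(-11, 6), B) = 189069 + 2*(-1/2*(-11))*(80 + 10*(-1/2*(-11)) + 11*(-367)) = 189069 + 2*(11/2)*(80 + 10*(11/2) - 4037) = 189069 + 2*(11/2)*(80 + 55 - 4037) = 189069 + 2*(11/2)*(-3902) = 189069 - 42922 = 146147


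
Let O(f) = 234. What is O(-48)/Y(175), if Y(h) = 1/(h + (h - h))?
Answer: 40950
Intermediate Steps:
Y(h) = 1/h (Y(h) = 1/(h + 0) = 1/h)
O(-48)/Y(175) = 234/(1/175) = 234*175 = 40950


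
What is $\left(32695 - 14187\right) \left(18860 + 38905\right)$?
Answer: $1069114620$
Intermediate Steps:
$\left(32695 - 14187\right) \left(18860 + 38905\right) = 18508 \cdot 57765 = 1069114620$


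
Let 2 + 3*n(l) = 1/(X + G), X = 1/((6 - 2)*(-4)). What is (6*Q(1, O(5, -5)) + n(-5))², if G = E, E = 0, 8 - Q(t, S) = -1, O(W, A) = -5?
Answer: 2304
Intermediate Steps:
Q(t, S) = 9 (Q(t, S) = 8 - 1*(-1) = 8 + 1 = 9)
G = 0
X = -1/16 (X = -¼/4 = (¼)*(-¼) = -1/16 ≈ -0.062500)
n(l) = -6 (n(l) = -⅔ + 1/(3*(-1/16 + 0)) = -⅔ + 1/(3*(-1/16)) = -⅔ + (⅓)*(-16) = -⅔ - 16/3 = -6)
(6*Q(1, O(5, -5)) + n(-5))² = (6*9 - 6)² = (54 - 6)² = 48² = 2304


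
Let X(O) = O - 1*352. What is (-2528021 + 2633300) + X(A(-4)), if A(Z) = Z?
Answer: 104923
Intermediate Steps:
X(O) = -352 + O (X(O) = O - 352 = -352 + O)
(-2528021 + 2633300) + X(A(-4)) = (-2528021 + 2633300) + (-352 - 4) = 105279 - 356 = 104923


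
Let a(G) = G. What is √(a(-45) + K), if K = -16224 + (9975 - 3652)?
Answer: I*√9946 ≈ 99.73*I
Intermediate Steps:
K = -9901 (K = -16224 + 6323 = -9901)
√(a(-45) + K) = √(-45 - 9901) = √(-9946) = I*√9946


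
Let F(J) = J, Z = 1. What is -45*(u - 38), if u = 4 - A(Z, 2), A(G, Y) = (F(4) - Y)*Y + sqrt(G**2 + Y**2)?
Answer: 1710 + 45*sqrt(5) ≈ 1810.6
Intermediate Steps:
A(G, Y) = sqrt(G**2 + Y**2) + Y*(4 - Y) (A(G, Y) = (4 - Y)*Y + sqrt(G**2 + Y**2) = Y*(4 - Y) + sqrt(G**2 + Y**2) = sqrt(G**2 + Y**2) + Y*(4 - Y))
u = -sqrt(5) (u = 4 - (sqrt(1**2 + 2**2) - 1*2**2 + 4*2) = 4 - (sqrt(1 + 4) - 1*4 + 8) = 4 - (sqrt(5) - 4 + 8) = 4 - (4 + sqrt(5)) = 4 + (-4 - sqrt(5)) = -sqrt(5) ≈ -2.2361)
-45*(u - 38) = -45*(-sqrt(5) - 38) = -45*(-38 - sqrt(5)) = 1710 + 45*sqrt(5)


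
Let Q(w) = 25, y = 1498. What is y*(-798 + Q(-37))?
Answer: -1157954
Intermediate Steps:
y*(-798 + Q(-37)) = 1498*(-798 + 25) = 1498*(-773) = -1157954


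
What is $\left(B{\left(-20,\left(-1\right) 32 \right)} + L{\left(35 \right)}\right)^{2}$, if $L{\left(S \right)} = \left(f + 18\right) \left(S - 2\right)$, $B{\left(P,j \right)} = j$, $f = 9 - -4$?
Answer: $982081$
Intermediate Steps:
$f = 13$ ($f = 9 + 4 = 13$)
$L{\left(S \right)} = -62 + 31 S$ ($L{\left(S \right)} = \left(13 + 18\right) \left(S - 2\right) = 31 \left(-2 + S\right) = -62 + 31 S$)
$\left(B{\left(-20,\left(-1\right) 32 \right)} + L{\left(35 \right)}\right)^{2} = \left(\left(-1\right) 32 + \left(-62 + 31 \cdot 35\right)\right)^{2} = \left(-32 + \left(-62 + 1085\right)\right)^{2} = \left(-32 + 1023\right)^{2} = 991^{2} = 982081$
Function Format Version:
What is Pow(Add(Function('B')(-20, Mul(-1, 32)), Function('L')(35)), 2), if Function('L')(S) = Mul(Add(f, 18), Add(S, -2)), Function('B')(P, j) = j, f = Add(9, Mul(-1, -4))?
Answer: 982081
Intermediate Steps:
f = 13 (f = Add(9, 4) = 13)
Function('L')(S) = Add(-62, Mul(31, S)) (Function('L')(S) = Mul(Add(13, 18), Add(S, -2)) = Mul(31, Add(-2, S)) = Add(-62, Mul(31, S)))
Pow(Add(Function('B')(-20, Mul(-1, 32)), Function('L')(35)), 2) = Pow(Add(Mul(-1, 32), Add(-62, Mul(31, 35))), 2) = Pow(Add(-32, Add(-62, 1085)), 2) = Pow(Add(-32, 1023), 2) = Pow(991, 2) = 982081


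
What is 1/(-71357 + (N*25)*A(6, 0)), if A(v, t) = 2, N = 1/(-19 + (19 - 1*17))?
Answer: -17/1213119 ≈ -1.4013e-5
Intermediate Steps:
N = -1/17 (N = 1/(-19 + (19 - 17)) = 1/(-19 + 2) = 1/(-17) = -1/17 ≈ -0.058824)
1/(-71357 + (N*25)*A(6, 0)) = 1/(-71357 - 1/17*25*2) = 1/(-71357 - 25/17*2) = 1/(-71357 - 50/17) = 1/(-1213119/17) = -17/1213119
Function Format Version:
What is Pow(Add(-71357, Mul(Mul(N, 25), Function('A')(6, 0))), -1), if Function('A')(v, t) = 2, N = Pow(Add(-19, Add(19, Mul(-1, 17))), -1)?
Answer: Rational(-17, 1213119) ≈ -1.4013e-5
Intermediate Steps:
N = Rational(-1, 17) (N = Pow(Add(-19, Add(19, -17)), -1) = Pow(Add(-19, 2), -1) = Pow(-17, -1) = Rational(-1, 17) ≈ -0.058824)
Pow(Add(-71357, Mul(Mul(N, 25), Function('A')(6, 0))), -1) = Pow(Add(-71357, Mul(Mul(Rational(-1, 17), 25), 2)), -1) = Pow(Add(-71357, Mul(Rational(-25, 17), 2)), -1) = Pow(Add(-71357, Rational(-50, 17)), -1) = Pow(Rational(-1213119, 17), -1) = Rational(-17, 1213119)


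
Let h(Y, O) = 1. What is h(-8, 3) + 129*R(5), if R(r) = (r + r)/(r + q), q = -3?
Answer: 646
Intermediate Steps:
R(r) = 2*r/(-3 + r) (R(r) = (r + r)/(r - 3) = (2*r)/(-3 + r) = 2*r/(-3 + r))
h(-8, 3) + 129*R(5) = 1 + 129*(2*5/(-3 + 5)) = 1 + 129*(2*5/2) = 1 + 129*(2*5*(½)) = 1 + 129*5 = 1 + 645 = 646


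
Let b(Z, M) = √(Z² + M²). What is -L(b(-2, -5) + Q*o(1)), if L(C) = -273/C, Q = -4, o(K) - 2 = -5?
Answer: 3276/115 - 273*√29/115 ≈ 15.703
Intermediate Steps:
o(K) = -3 (o(K) = 2 - 5 = -3)
b(Z, M) = √(M² + Z²)
-L(b(-2, -5) + Q*o(1)) = -(-273)/(√((-5)² + (-2)²) - 4*(-3)) = -(-273)/(√(25 + 4) + 12) = -(-273)/(√29 + 12) = -(-273)/(12 + √29) = 273/(12 + √29)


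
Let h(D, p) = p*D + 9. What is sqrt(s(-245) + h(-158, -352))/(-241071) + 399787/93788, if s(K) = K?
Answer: 399787/93788 - 2*sqrt(13845)/241071 ≈ 4.2617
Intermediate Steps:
h(D, p) = 9 + D*p (h(D, p) = D*p + 9 = 9 + D*p)
sqrt(s(-245) + h(-158, -352))/(-241071) + 399787/93788 = sqrt(-245 + (9 - 158*(-352)))/(-241071) + 399787/93788 = sqrt(-245 + (9 + 55616))*(-1/241071) + 399787*(1/93788) = sqrt(-245 + 55625)*(-1/241071) + 399787/93788 = sqrt(55380)*(-1/241071) + 399787/93788 = (2*sqrt(13845))*(-1/241071) + 399787/93788 = -2*sqrt(13845)/241071 + 399787/93788 = 399787/93788 - 2*sqrt(13845)/241071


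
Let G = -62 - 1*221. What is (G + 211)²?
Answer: 5184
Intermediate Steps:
G = -283 (G = -62 - 221 = -283)
(G + 211)² = (-283 + 211)² = (-72)² = 5184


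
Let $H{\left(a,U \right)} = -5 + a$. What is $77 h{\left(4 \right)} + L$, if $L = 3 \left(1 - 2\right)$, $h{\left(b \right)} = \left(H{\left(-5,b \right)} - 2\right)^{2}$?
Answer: $11085$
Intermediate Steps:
$h{\left(b \right)} = 144$ ($h{\left(b \right)} = \left(\left(-5 - 5\right) - 2\right)^{2} = \left(-10 - 2\right)^{2} = \left(-12\right)^{2} = 144$)
$L = -3$ ($L = 3 \left(-1\right) = -3$)
$77 h{\left(4 \right)} + L = 77 \cdot 144 - 3 = 11088 - 3 = 11085$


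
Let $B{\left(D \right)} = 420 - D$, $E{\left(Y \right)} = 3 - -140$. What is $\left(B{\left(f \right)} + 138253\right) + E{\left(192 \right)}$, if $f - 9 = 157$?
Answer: $138650$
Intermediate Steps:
$E{\left(Y \right)} = 143$ ($E{\left(Y \right)} = 3 + 140 = 143$)
$f = 166$ ($f = 9 + 157 = 166$)
$\left(B{\left(f \right)} + 138253\right) + E{\left(192 \right)} = \left(\left(420 - 166\right) + 138253\right) + 143 = \left(254 + 138253\right) + 143 = 138507 + 143 = 138650$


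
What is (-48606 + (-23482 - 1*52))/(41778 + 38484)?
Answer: -36070/40131 ≈ -0.89881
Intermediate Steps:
(-48606 + (-23482 - 1*52))/(41778 + 38484) = (-48606 + (-23482 - 52))/80262 = (-48606 - 23534)*(1/80262) = -72140*1/80262 = -36070/40131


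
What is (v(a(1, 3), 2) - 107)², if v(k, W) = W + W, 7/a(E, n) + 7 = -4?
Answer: 10609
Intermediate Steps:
a(E, n) = -7/11 (a(E, n) = 7/(-7 - 4) = 7/(-11) = 7*(-1/11) = -7/11)
v(k, W) = 2*W
(v(a(1, 3), 2) - 107)² = (2*2 - 107)² = (4 - 107)² = (-103)² = 10609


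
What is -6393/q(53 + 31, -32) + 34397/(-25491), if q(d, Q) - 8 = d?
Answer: -166128487/2345172 ≈ -70.839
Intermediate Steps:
q(d, Q) = 8 + d
-6393/q(53 + 31, -32) + 34397/(-25491) = -6393/(8 + (53 + 31)) + 34397/(-25491) = -6393/(8 + 84) + 34397*(-1/25491) = -6393/92 - 34397/25491 = -166128487/2345172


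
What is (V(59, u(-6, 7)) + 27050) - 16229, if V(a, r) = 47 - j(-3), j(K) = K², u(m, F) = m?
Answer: 10859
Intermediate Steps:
V(a, r) = 38 (V(a, r) = 47 - 1*(-3)² = 47 - 1*9 = 47 - 9 = 38)
(V(59, u(-6, 7)) + 27050) - 16229 = (38 + 27050) - 16229 = 27088 - 16229 = 10859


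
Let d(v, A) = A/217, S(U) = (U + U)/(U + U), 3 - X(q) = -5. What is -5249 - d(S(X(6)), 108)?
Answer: -1139141/217 ≈ -5249.5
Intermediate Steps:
X(q) = 8 (X(q) = 3 - 1*(-5) = 3 + 5 = 8)
S(U) = 1 (S(U) = (2*U)/((2*U)) = (2*U)*(1/(2*U)) = 1)
d(v, A) = A/217 (d(v, A) = A*(1/217) = A/217)
-5249 - d(S(X(6)), 108) = -5249 - 108/217 = -1139141/217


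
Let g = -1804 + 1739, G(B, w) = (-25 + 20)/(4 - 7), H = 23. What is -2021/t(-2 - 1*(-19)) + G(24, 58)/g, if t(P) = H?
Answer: -78842/897 ≈ -87.895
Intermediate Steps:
G(B, w) = 5/3 (G(B, w) = -5/(-3) = -5*(-⅓) = 5/3)
t(P) = 23
g = -65
-2021/t(-2 - 1*(-19)) + G(24, 58)/g = -2021/23 + (5/3)/(-65) = -2021*1/23 + (5/3)*(-1/65) = -2021/23 - 1/39 = -78842/897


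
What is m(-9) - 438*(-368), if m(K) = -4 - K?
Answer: 161189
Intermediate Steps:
m(-9) - 438*(-368) = (-4 - 1*(-9)) - 438*(-368) = (-4 + 9) + 161184 = 5 + 161184 = 161189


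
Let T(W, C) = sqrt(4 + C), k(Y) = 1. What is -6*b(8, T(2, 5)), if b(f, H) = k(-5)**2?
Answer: -6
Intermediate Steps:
b(f, H) = 1 (b(f, H) = 1**2 = 1)
-6*b(8, T(2, 5)) = -6*1 = -6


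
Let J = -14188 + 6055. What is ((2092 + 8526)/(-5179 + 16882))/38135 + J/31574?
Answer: -3629373076633/14091283756470 ≈ -0.25756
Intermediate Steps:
J = -8133
((2092 + 8526)/(-5179 + 16882))/38135 + J/31574 = ((2092 + 8526)/(-5179 + 16882))/38135 - 8133/31574 = (10618/11703)*(1/38135) - 8133*1/31574 = (10618*(1/11703))*(1/38135) - 8133/31574 = (10618/11703)*(1/38135) - 8133/31574 = 10618/446293905 - 8133/31574 = -3629373076633/14091283756470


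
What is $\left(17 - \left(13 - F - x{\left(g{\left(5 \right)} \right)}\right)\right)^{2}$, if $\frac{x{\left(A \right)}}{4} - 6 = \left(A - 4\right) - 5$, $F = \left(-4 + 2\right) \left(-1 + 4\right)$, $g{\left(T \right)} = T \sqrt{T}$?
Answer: $2196 - 560 \sqrt{5} \approx 943.8$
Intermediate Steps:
$g{\left(T \right)} = T^{\frac{3}{2}}$
$F = -6$ ($F = \left(-2\right) 3 = -6$)
$x{\left(A \right)} = -12 + 4 A$ ($x{\left(A \right)} = 24 + 4 \left(\left(A - 4\right) - 5\right) = 24 + 4 \left(\left(-4 + A\right) - 5\right) = 24 + 4 \left(-9 + A\right) = 24 + \left(-36 + 4 A\right) = -12 + 4 A$)
$\left(17 - \left(13 - F - x{\left(g{\left(5 \right)} \right)}\right)\right)^{2} = \left(17 - \left(31 - 20 \sqrt{5}\right)\right)^{2} = \left(-14 + 20 \sqrt{5}\right)^{2}$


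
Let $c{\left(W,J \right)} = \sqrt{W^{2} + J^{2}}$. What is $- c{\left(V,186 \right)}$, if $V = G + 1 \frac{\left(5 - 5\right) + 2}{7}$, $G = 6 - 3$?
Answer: $- \frac{\sqrt{1695733}}{7} \approx -186.03$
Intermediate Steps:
$G = 3$ ($G = 6 - 3 = 3$)
$V = \frac{23}{7}$ ($V = 3 + 1 \frac{\left(5 - 5\right) + 2}{7} = 3 + 1 \left(0 + 2\right) \frac{1}{7} = 3 + 1 \cdot 2 \cdot \frac{1}{7} = 3 + 1 \cdot \frac{2}{7} = 3 + \frac{2}{7} = \frac{23}{7} \approx 3.2857$)
$c{\left(W,J \right)} = \sqrt{J^{2} + W^{2}}$
$- c{\left(V,186 \right)} = - \sqrt{186^{2} + \left(\frac{23}{7}\right)^{2}} = - \sqrt{34596 + \frac{529}{49}} = - \sqrt{\frac{1695733}{49}} = - \frac{\sqrt{1695733}}{7}$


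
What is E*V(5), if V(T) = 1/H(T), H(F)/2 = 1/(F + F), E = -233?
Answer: -1165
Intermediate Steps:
H(F) = 1/F (H(F) = 2/(F + F) = 2/((2*F)) = 2*(1/(2*F)) = 1/F)
V(T) = T (V(T) = 1/(1/T) = T)
E*V(5) = -233*5 = -1165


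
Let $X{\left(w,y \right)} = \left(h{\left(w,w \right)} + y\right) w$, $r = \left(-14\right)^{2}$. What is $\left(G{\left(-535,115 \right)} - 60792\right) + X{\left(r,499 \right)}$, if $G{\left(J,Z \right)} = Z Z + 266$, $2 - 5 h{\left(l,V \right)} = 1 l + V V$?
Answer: $-1463009$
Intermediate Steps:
$h{\left(l,V \right)} = \frac{2}{5} - \frac{l}{5} - \frac{V^{2}}{5}$ ($h{\left(l,V \right)} = \frac{2}{5} - \frac{1 l + V V}{5} = \frac{2}{5} - \frac{l + V^{2}}{5} = \frac{2}{5} - \left(\frac{l}{5} + \frac{V^{2}}{5}\right) = \frac{2}{5} - \frac{l}{5} - \frac{V^{2}}{5}$)
$r = 196$
$X{\left(w,y \right)} = w \left(\frac{2}{5} + y - \frac{w}{5} - \frac{w^{2}}{5}\right)$ ($X{\left(w,y \right)} = \left(\left(\frac{2}{5} - \frac{w}{5} - \frac{w^{2}}{5}\right) + y\right) w = \left(\frac{2}{5} + y - \frac{w}{5} - \frac{w^{2}}{5}\right) w = w \left(\frac{2}{5} + y - \frac{w}{5} - \frac{w^{2}}{5}\right)$)
$G{\left(J,Z \right)} = 266 + Z^{2}$ ($G{\left(J,Z \right)} = Z^{2} + 266 = 266 + Z^{2}$)
$\left(G{\left(-535,115 \right)} - 60792\right) + X{\left(r,499 \right)} = \left(\left(266 + 115^{2}\right) - 60792\right) + \frac{1}{5} \cdot 196 \left(2 - 196 - 196^{2} + 5 \cdot 499\right) = \left(\left(266 + 13225\right) - 60792\right) + \frac{1}{5} \cdot 196 \left(2 - 196 - 38416 + 2495\right) = \left(13491 - 60792\right) + \frac{1}{5} \cdot 196 \left(2 - 196 - 38416 + 2495\right) = -47301 + \frac{1}{5} \cdot 196 \left(-36115\right) = -47301 - 1415708 = -1463009$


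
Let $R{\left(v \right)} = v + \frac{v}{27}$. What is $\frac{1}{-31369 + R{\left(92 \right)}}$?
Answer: $- \frac{27}{844387} \approx -3.1976 \cdot 10^{-5}$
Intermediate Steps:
$R{\left(v \right)} = \frac{28 v}{27}$ ($R{\left(v \right)} = v + v \frac{1}{27} = v + \frac{v}{27} = \frac{28 v}{27}$)
$\frac{1}{-31369 + R{\left(92 \right)}} = \frac{1}{-31369 + \frac{28}{27} \cdot 92} = \frac{1}{-31369 + \frac{2576}{27}} = \frac{1}{- \frac{844387}{27}} = - \frac{27}{844387}$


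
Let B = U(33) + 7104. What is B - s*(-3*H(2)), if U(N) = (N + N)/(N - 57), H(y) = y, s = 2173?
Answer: 80557/4 ≈ 20139.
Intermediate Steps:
U(N) = 2*N/(-57 + N) (U(N) = (2*N)/(-57 + N) = 2*N/(-57 + N))
B = 28405/4 (B = 2*33/(-57 + 33) + 7104 = 2*33/(-24) + 7104 = 2*33*(-1/24) + 7104 = -11/4 + 7104 = 28405/4 ≈ 7101.3)
B - s*(-3*H(2)) = 28405/4 - 2173*(-3*2) = 28405/4 - 2173*(-6) = 28405/4 - 1*(-13038) = 28405/4 + 13038 = 80557/4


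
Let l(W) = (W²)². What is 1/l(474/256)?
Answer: 268435456/3154956561 ≈ 0.085084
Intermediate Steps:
l(W) = W⁴
1/l(474/256) = 1/((474/256)⁴) = 1/((474*(1/256))⁴) = 1/((237/128)⁴) = 1/(3154956561/268435456) = 268435456/3154956561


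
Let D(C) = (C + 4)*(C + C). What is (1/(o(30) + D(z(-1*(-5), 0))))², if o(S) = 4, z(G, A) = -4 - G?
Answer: 1/8836 ≈ 0.00011317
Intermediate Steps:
D(C) = 2*C*(4 + C) (D(C) = (4 + C)*(2*C) = 2*C*(4 + C))
(1/(o(30) + D(z(-1*(-5), 0))))² = (1/(4 + 2*(-4 - (-1)*(-5))*(4 + (-4 - (-1)*(-5)))))² = (1/(4 + 2*(-4 - 1*5)*(4 + (-4 - 1*5))))² = (1/(4 + 2*(-4 - 5)*(4 + (-4 - 5))))² = (1/(4 + 2*(-9)*(4 - 9)))² = (1/(4 + 2*(-9)*(-5)))² = (1/(4 + 90))² = (1/94)² = 1/8836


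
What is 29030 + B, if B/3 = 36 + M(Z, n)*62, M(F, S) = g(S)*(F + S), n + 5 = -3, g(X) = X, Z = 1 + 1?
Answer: 38066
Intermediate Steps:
Z = 2
n = -8 (n = -5 - 3 = -8)
M(F, S) = S*(F + S)
B = 9036 (B = 3*(36 - 8*(2 - 8)*62) = 3*(36 - 8*(-6)*62) = 3*(36 + 48*62) = 3*(36 + 2976) = 3*3012 = 9036)
29030 + B = 29030 + 9036 = 38066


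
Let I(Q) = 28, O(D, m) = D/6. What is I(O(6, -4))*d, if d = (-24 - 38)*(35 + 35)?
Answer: -121520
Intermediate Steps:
O(D, m) = D/6 (O(D, m) = D*(⅙) = D/6)
d = -4340 (d = -62*70 = -4340)
I(O(6, -4))*d = 28*(-4340) = -121520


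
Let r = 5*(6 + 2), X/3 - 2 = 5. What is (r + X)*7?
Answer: 427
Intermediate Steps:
X = 21 (X = 6 + 3*5 = 6 + 15 = 21)
r = 40 (r = 5*8 = 40)
(r + X)*7 = (40 + 21)*7 = 61*7 = 427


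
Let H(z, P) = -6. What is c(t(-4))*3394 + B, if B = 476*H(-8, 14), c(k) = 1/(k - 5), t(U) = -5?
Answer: -15977/5 ≈ -3195.4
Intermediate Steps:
c(k) = 1/(-5 + k)
B = -2856 (B = 476*(-6) = -2856)
c(t(-4))*3394 + B = 3394/(-5 - 5) - 2856 = 3394/(-10) - 2856 = -⅒*3394 - 2856 = -1697/5 - 2856 = -15977/5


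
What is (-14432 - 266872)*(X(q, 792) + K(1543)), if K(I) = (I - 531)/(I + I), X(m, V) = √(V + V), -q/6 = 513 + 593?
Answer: -142339824/1543 - 3375648*√11 ≈ -1.1288e+7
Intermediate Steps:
q = -6636 (q = -6*(513 + 593) = -6*1106 = -6636)
X(m, V) = √2*√V (X(m, V) = √(2*V) = √2*√V)
K(I) = (-531 + I)/(2*I) (K(I) = (-531 + I)/((2*I)) = (-531 + I)*(1/(2*I)) = (-531 + I)/(2*I))
(-14432 - 266872)*(X(q, 792) + K(1543)) = (-14432 - 266872)*(√2*√792 + (½)*(-531 + 1543)/1543) = -281304*(√2*(6*√22) + (½)*(1/1543)*1012) = -281304*(12*√11 + 506/1543) = -281304*(506/1543 + 12*√11) = -142339824/1543 - 3375648*√11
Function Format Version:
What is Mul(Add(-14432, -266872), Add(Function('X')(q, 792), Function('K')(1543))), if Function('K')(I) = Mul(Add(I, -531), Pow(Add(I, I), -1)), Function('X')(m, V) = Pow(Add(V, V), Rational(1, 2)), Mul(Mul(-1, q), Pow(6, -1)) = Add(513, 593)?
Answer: Add(Rational(-142339824, 1543), Mul(-3375648, Pow(11, Rational(1, 2)))) ≈ -1.1288e+7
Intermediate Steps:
q = -6636 (q = Mul(-6, Add(513, 593)) = Mul(-6, 1106) = -6636)
Function('X')(m, V) = Mul(Pow(2, Rational(1, 2)), Pow(V, Rational(1, 2))) (Function('X')(m, V) = Pow(Mul(2, V), Rational(1, 2)) = Mul(Pow(2, Rational(1, 2)), Pow(V, Rational(1, 2))))
Function('K')(I) = Mul(Rational(1, 2), Pow(I, -1), Add(-531, I)) (Function('K')(I) = Mul(Add(-531, I), Pow(Mul(2, I), -1)) = Mul(Add(-531, I), Mul(Rational(1, 2), Pow(I, -1))) = Mul(Rational(1, 2), Pow(I, -1), Add(-531, I)))
Mul(Add(-14432, -266872), Add(Function('X')(q, 792), Function('K')(1543))) = Mul(Add(-14432, -266872), Add(Mul(Pow(2, Rational(1, 2)), Pow(792, Rational(1, 2))), Mul(Rational(1, 2), Pow(1543, -1), Add(-531, 1543)))) = Mul(-281304, Add(Mul(Pow(2, Rational(1, 2)), Mul(6, Pow(22, Rational(1, 2)))), Mul(Rational(1, 2), Rational(1, 1543), 1012))) = Mul(-281304, Add(Mul(12, Pow(11, Rational(1, 2))), Rational(506, 1543))) = Mul(-281304, Add(Rational(506, 1543), Mul(12, Pow(11, Rational(1, 2))))) = Add(Rational(-142339824, 1543), Mul(-3375648, Pow(11, Rational(1, 2))))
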